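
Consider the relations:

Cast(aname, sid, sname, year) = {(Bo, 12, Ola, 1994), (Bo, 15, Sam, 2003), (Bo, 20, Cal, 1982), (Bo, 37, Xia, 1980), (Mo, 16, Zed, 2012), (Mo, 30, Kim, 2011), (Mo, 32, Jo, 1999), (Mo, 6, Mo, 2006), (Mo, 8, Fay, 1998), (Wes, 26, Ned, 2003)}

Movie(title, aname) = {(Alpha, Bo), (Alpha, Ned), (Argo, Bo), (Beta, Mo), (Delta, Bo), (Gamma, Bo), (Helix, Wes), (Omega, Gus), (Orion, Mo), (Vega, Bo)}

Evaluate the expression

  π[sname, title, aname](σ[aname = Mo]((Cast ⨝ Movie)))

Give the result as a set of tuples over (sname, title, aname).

Joining Cast and Movie on aname yields {(Bo, 12, Ola, 1994, Alpha), (Bo, 12, Ola, 1994, Argo), (Bo, 12, Ola, 1994, Delta), (Bo, 12, Ola, 1994, Gamma), (Bo, 12, Ola, 1994, Vega), (Bo, 15, Sam, 2003, Alpha), (Bo, 15, Sam, 2003, Argo), (Bo, 15, Sam, 2003, Delta), (Bo, 15, Sam, 2003, Gamma), (Bo, 15, Sam, 2003, Vega), (Bo, 20, Cal, 1982, Alpha), (Bo, 20, Cal, 1982, Argo), (Bo, 20, Cal, 1982, Delta), (Bo, 20, Cal, 1982, Gamma), (Bo, 20, Cal, 1982, Vega), (Bo, 37, Xia, 1980, Alpha), (Bo, 37, Xia, 1980, Argo), (Bo, 37, Xia, 1980, Delta), (Bo, 37, Xia, 1980, Gamma), (Bo, 37, Xia, 1980, Vega), (Mo, 16, Zed, 2012, Beta), (Mo, 16, Zed, 2012, Orion), (Mo, 30, Kim, 2011, Beta), (Mo, 30, Kim, 2011, Orion), (Mo, 32, Jo, 1999, Beta), (Mo, 32, Jo, 1999, Orion), (Mo, 6, Mo, 2006, Beta), (Mo, 6, Mo, 2006, Orion), (Mo, 8, Fay, 1998, Beta), (Mo, 8, Fay, 1998, Orion), (Wes, 26, Ned, 2003, Helix)}.
Apply σ_{aname = Mo}; surviving tuples: {(Mo, 16, Zed, 2012, Beta), (Mo, 16, Zed, 2012, Orion), (Mo, 30, Kim, 2011, Beta), (Mo, 30, Kim, 2011, Orion), (Mo, 32, Jo, 1999, Beta), (Mo, 32, Jo, 1999, Orion), (Mo, 6, Mo, 2006, Beta), (Mo, 6, Mo, 2006, Orion), (Mo, 8, Fay, 1998, Beta), (Mo, 8, Fay, 1998, Orion)}
π[sname, title, aname]: project onto (sname, title, aname) → {(Fay, Beta, Mo), (Fay, Orion, Mo), (Jo, Beta, Mo), (Jo, Orion, Mo), (Kim, Beta, Mo), (Kim, Orion, Mo), (Mo, Beta, Mo), (Mo, Orion, Mo), (Zed, Beta, Mo), (Zed, Orion, Mo)}

{(Fay, Beta, Mo), (Fay, Orion, Mo), (Jo, Beta, Mo), (Jo, Orion, Mo), (Kim, Beta, Mo), (Kim, Orion, Mo), (Mo, Beta, Mo), (Mo, Orion, Mo), (Zed, Beta, Mo), (Zed, Orion, Mo)}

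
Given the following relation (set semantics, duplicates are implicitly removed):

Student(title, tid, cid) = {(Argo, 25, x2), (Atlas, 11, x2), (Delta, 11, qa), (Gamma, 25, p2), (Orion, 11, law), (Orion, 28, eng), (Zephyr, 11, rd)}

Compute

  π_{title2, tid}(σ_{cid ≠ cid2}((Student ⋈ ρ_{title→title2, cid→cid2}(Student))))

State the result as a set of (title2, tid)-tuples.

ρ[title→title2, cid→cid2]: schema becomes (title2, tid, cid2); tuples unchanged.
Student ⋈ ρ_{title→title2, cid→cid2}(Student) (natural join on tid): {(Argo, 25, x2, Argo, x2), (Argo, 25, x2, Gamma, p2), (Atlas, 11, x2, Atlas, x2), (Atlas, 11, x2, Delta, qa), (Atlas, 11, x2, Orion, law), (Atlas, 11, x2, Zephyr, rd), (Delta, 11, qa, Atlas, x2), (Delta, 11, qa, Delta, qa), (Delta, 11, qa, Orion, law), (Delta, 11, qa, Zephyr, rd), (Gamma, 25, p2, Argo, x2), (Gamma, 25, p2, Gamma, p2), (Orion, 11, law, Atlas, x2), (Orion, 11, law, Delta, qa), (Orion, 11, law, Orion, law), (Orion, 11, law, Zephyr, rd), (Orion, 28, eng, Orion, eng), (Zephyr, 11, rd, Atlas, x2), (Zephyr, 11, rd, Delta, qa), (Zephyr, 11, rd, Orion, law), (Zephyr, 11, rd, Zephyr, rd)}
σ[cid ≠ cid2]: keep tuples satisfying cid ≠ cid2 → {(Argo, 25, x2, Gamma, p2), (Atlas, 11, x2, Delta, qa), (Atlas, 11, x2, Orion, law), (Atlas, 11, x2, Zephyr, rd), (Delta, 11, qa, Atlas, x2), (Delta, 11, qa, Orion, law), (Delta, 11, qa, Zephyr, rd), (Gamma, 25, p2, Argo, x2), (Orion, 11, law, Atlas, x2), (Orion, 11, law, Delta, qa), (Orion, 11, law, Zephyr, rd), (Zephyr, 11, rd, Atlas, x2), (Zephyr, 11, rd, Delta, qa), (Zephyr, 11, rd, Orion, law)}
π[title2, tid]: project onto (title2, tid) (8 duplicate(s) eliminated) → {(Argo, 25), (Atlas, 11), (Delta, 11), (Gamma, 25), (Orion, 11), (Zephyr, 11)}

{(Argo, 25), (Atlas, 11), (Delta, 11), (Gamma, 25), (Orion, 11), (Zephyr, 11)}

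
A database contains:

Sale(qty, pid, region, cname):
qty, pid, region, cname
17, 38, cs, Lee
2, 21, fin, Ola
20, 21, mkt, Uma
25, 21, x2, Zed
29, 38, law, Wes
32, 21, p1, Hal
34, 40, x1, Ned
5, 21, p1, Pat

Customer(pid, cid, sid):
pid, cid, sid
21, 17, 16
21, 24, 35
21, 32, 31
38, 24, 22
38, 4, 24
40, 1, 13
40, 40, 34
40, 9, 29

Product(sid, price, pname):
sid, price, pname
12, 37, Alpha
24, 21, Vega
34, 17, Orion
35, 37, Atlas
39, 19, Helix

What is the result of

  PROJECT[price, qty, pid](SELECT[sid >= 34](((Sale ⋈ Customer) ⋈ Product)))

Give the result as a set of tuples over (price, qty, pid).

Natural join on pid: {(17, 38, cs, Lee, 24, 22), (17, 38, cs, Lee, 4, 24), (2, 21, fin, Ola, 17, 16), (2, 21, fin, Ola, 24, 35), (2, 21, fin, Ola, 32, 31), (20, 21, mkt, Uma, 17, 16), (20, 21, mkt, Uma, 24, 35), (20, 21, mkt, Uma, 32, 31), (25, 21, x2, Zed, 17, 16), (25, 21, x2, Zed, 24, 35), (25, 21, x2, Zed, 32, 31), (29, 38, law, Wes, 24, 22), (29, 38, law, Wes, 4, 24), (32, 21, p1, Hal, 17, 16), (32, 21, p1, Hal, 24, 35), (32, 21, p1, Hal, 32, 31), (34, 40, x1, Ned, 1, 13), (34, 40, x1, Ned, 40, 34), (34, 40, x1, Ned, 9, 29), (5, 21, p1, Pat, 17, 16), (5, 21, p1, Pat, 24, 35), (5, 21, p1, Pat, 32, 31)}
Natural join on sid: {(17, 38, cs, Lee, 4, 24, 21, Vega), (2, 21, fin, Ola, 24, 35, 37, Atlas), (20, 21, mkt, Uma, 24, 35, 37, Atlas), (25, 21, x2, Zed, 24, 35, 37, Atlas), (29, 38, law, Wes, 4, 24, 21, Vega), (32, 21, p1, Hal, 24, 35, 37, Atlas), (34, 40, x1, Ned, 40, 34, 17, Orion), (5, 21, p1, Pat, 24, 35, 37, Atlas)}
Selection sid >= 34: {(2, 21, fin, Ola, 24, 35, 37, Atlas), (20, 21, mkt, Uma, 24, 35, 37, Atlas), (25, 21, x2, Zed, 24, 35, 37, Atlas), (32, 21, p1, Hal, 24, 35, 37, Atlas), (34, 40, x1, Ned, 40, 34, 17, Orion), (5, 21, p1, Pat, 24, 35, 37, Atlas)}
π[price, qty, pid]: project onto (price, qty, pid) → {(17, 34, 40), (37, 2, 21), (37, 20, 21), (37, 25, 21), (37, 32, 21), (37, 5, 21)}

{(17, 34, 40), (37, 2, 21), (37, 20, 21), (37, 25, 21), (37, 32, 21), (37, 5, 21)}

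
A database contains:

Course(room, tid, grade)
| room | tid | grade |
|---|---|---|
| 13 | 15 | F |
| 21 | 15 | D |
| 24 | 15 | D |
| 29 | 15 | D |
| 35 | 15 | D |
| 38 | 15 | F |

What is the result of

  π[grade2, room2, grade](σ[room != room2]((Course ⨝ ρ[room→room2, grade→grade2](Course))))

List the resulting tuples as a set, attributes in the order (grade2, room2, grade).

{(D, 21, D), (D, 21, F), (D, 24, D), (D, 24, F), (D, 29, D), (D, 29, F), (D, 35, D), (D, 35, F), (F, 13, D), (F, 13, F), (F, 38, D), (F, 38, F)}

ρ[room→room2, grade→grade2]: schema becomes (room2, tid, grade2); tuples unchanged.
Joining Course and ρ[room→room2, grade→grade2](Course) on tid yields {(13, 15, F, 13, F), (13, 15, F, 21, D), (13, 15, F, 24, D), (13, 15, F, 29, D), (13, 15, F, 35, D), (13, 15, F, 38, F), (21, 15, D, 13, F), (21, 15, D, 21, D), (21, 15, D, 24, D), (21, 15, D, 29, D), (21, 15, D, 35, D), (21, 15, D, 38, F), (24, 15, D, 13, F), (24, 15, D, 21, D), (24, 15, D, 24, D), (24, 15, D, 29, D), (24, 15, D, 35, D), (24, 15, D, 38, F), (29, 15, D, 13, F), (29, 15, D, 21, D), (29, 15, D, 24, D), (29, 15, D, 29, D), (29, 15, D, 35, D), (29, 15, D, 38, F), (35, 15, D, 13, F), (35, 15, D, 21, D), (35, 15, D, 24, D), (35, 15, D, 29, D), (35, 15, D, 35, D), (35, 15, D, 38, F), (38, 15, F, 13, F), (38, 15, F, 21, D), (38, 15, F, 24, D), (38, 15, F, 29, D), (38, 15, F, 35, D), (38, 15, F, 38, F)}.
Selection room != room2: {(13, 15, F, 21, D), (13, 15, F, 24, D), (13, 15, F, 29, D), (13, 15, F, 35, D), (13, 15, F, 38, F), (21, 15, D, 13, F), (21, 15, D, 24, D), (21, 15, D, 29, D), (21, 15, D, 35, D), (21, 15, D, 38, F), (24, 15, D, 13, F), (24, 15, D, 21, D), (24, 15, D, 29, D), (24, 15, D, 35, D), (24, 15, D, 38, F), (29, 15, D, 13, F), (29, 15, D, 21, D), (29, 15, D, 24, D), (29, 15, D, 35, D), (29, 15, D, 38, F), (35, 15, D, 13, F), (35, 15, D, 21, D), (35, 15, D, 24, D), (35, 15, D, 29, D), (35, 15, D, 38, F), (38, 15, F, 13, F), (38, 15, F, 21, D), (38, 15, F, 24, D), (38, 15, F, 29, D), (38, 15, F, 35, D)}
π_{grade2, room2, grade} gives {(D, 21, D), (D, 21, F), (D, 24, D), (D, 24, F), (D, 29, D), (D, 29, F), (D, 35, D), (D, 35, F), (F, 13, D), (F, 13, F), (F, 38, D), (F, 38, F)} (18 duplicate(s) eliminated).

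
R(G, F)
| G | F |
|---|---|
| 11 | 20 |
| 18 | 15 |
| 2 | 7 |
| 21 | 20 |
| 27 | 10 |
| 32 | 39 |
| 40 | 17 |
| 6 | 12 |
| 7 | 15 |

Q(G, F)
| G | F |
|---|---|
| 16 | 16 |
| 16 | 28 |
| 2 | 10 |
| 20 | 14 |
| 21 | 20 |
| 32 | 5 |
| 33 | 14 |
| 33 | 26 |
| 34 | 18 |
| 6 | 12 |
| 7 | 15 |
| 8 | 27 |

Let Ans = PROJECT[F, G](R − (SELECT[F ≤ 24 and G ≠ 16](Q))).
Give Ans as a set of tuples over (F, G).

Filtering on F ≤ 24 and G ≠ 16 leaves {(2, 10), (20, 14), (21, 20), (32, 5), (33, 14), (34, 18), (6, 12), (7, 15)}.
Set difference of the two operands is {(11, 20), (18, 15), (2, 7), (27, 10), (32, 39), (40, 17)}.
π_{F, G} gives {(10, 27), (15, 18), (17, 40), (20, 11), (39, 32), (7, 2)}.

{(10, 27), (15, 18), (17, 40), (20, 11), (39, 32), (7, 2)}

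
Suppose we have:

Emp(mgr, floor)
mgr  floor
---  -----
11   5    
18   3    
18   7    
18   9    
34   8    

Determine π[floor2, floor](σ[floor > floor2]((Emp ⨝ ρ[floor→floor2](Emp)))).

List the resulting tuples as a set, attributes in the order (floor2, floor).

ρ[floor→floor2]: schema becomes (mgr, floor2); tuples unchanged.
Joining Emp and ρ[floor→floor2](Emp) on mgr yields {(11, 5, 5), (18, 3, 3), (18, 3, 7), (18, 3, 9), (18, 7, 3), (18, 7, 7), (18, 7, 9), (18, 9, 3), (18, 9, 7), (18, 9, 9), (34, 8, 8)}.
σ[floor > floor2]: keep tuples satisfying floor > floor2 → {(18, 7, 3), (18, 9, 3), (18, 9, 7)}
Keep only column(s) floor2, floor: {(3, 7), (3, 9), (7, 9)}

{(3, 7), (3, 9), (7, 9)}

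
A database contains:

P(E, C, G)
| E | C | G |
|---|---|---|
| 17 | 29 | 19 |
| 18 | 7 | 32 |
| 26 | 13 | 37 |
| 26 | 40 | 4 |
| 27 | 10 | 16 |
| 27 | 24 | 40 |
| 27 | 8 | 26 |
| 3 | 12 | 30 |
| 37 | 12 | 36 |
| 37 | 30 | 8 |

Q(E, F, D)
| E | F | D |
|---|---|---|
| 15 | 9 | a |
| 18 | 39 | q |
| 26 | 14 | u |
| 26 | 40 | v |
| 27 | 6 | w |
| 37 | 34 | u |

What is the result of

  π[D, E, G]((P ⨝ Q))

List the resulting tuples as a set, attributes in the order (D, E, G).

{(q, 18, 32), (u, 26, 37), (u, 26, 4), (u, 37, 36), (u, 37, 8), (v, 26, 37), (v, 26, 4), (w, 27, 16), (w, 27, 26), (w, 27, 40)}

Natural join on E: {(18, 7, 32, 39, q), (26, 13, 37, 14, u), (26, 13, 37, 40, v), (26, 40, 4, 14, u), (26, 40, 4, 40, v), (27, 10, 16, 6, w), (27, 24, 40, 6, w), (27, 8, 26, 6, w), (37, 12, 36, 34, u), (37, 30, 8, 34, u)}
π[D, E, G]: project onto (D, E, G) → {(q, 18, 32), (u, 26, 37), (u, 26, 4), (u, 37, 36), (u, 37, 8), (v, 26, 37), (v, 26, 4), (w, 27, 16), (w, 27, 26), (w, 27, 40)}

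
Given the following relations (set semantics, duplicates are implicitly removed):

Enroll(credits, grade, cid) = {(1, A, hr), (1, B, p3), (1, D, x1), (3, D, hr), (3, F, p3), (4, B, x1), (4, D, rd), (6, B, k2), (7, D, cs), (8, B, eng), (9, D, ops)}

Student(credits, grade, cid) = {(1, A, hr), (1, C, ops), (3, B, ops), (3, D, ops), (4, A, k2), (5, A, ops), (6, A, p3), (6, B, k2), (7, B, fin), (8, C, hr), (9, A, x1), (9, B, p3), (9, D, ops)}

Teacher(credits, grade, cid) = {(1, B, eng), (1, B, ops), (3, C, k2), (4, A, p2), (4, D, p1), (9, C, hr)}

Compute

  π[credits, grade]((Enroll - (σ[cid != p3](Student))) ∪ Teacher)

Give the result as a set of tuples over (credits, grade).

{(1, B), (1, D), (3, C), (3, D), (3, F), (4, A), (4, B), (4, D), (7, D), (8, B), (9, C)}

Selection cid != p3: {(1, A, hr), (1, C, ops), (3, B, ops), (3, D, ops), (4, A, k2), (5, A, ops), (6, B, k2), (7, B, fin), (8, C, hr), (9, A, x1), (9, D, ops)}
Difference: {(1, A, hr), (1, B, p3), (1, D, x1), (3, D, hr), (3, F, p3), (4, B, x1), (4, D, rd), (6, B, k2), (7, D, cs), (8, B, eng), (9, D, ops)} with {(1, A, hr), (1, C, ops), (3, B, ops), (3, D, ops), (4, A, k2), (5, A, ops), (6, B, k2), (7, B, fin), (8, C, hr), (9, A, x1), (9, D, ops)} → {(1, B, p3), (1, D, x1), (3, D, hr), (3, F, p3), (4, B, x1), (4, D, rd), (7, D, cs), (8, B, eng)}
Union: {(1, B, p3), (1, D, x1), (3, D, hr), (3, F, p3), (4, B, x1), (4, D, rd), (7, D, cs), (8, B, eng)} with {(1, B, eng), (1, B, ops), (3, C, k2), (4, A, p2), (4, D, p1), (9, C, hr)} → {(1, B, eng), (1, B, ops), (1, B, p3), (1, D, x1), (3, C, k2), (3, D, hr), (3, F, p3), (4, A, p2), (4, B, x1), (4, D, p1), (4, D, rd), (7, D, cs), (8, B, eng), (9, C, hr)}
Projecting to credits, grade (3 duplicate(s) eliminated): {(1, B), (1, D), (3, C), (3, D), (3, F), (4, A), (4, B), (4, D), (7, D), (8, B), (9, C)}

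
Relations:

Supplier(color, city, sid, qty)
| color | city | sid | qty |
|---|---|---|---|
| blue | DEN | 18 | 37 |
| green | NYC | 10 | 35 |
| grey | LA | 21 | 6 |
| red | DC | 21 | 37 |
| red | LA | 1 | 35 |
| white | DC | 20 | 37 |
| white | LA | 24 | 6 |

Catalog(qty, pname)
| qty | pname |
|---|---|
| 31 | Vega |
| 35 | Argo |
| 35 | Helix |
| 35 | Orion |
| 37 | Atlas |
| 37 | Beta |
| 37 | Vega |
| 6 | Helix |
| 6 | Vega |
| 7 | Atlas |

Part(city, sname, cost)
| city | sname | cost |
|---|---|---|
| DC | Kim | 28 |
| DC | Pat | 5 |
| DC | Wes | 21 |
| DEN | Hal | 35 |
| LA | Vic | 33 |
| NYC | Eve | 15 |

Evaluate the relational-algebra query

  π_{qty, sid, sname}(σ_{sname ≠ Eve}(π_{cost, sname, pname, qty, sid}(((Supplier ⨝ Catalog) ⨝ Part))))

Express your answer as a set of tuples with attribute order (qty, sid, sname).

{(35, 1, Vic), (37, 18, Hal), (37, 20, Kim), (37, 20, Pat), (37, 20, Wes), (37, 21, Kim), (37, 21, Pat), (37, 21, Wes), (6, 21, Vic), (6, 24, Vic)}

Natural join on qty: {(blue, DEN, 18, 37, Atlas), (blue, DEN, 18, 37, Beta), (blue, DEN, 18, 37, Vega), (green, NYC, 10, 35, Argo), (green, NYC, 10, 35, Helix), (green, NYC, 10, 35, Orion), (grey, LA, 21, 6, Helix), (grey, LA, 21, 6, Vega), (red, DC, 21, 37, Atlas), (red, DC, 21, 37, Beta), (red, DC, 21, 37, Vega), (red, LA, 1, 35, Argo), (red, LA, 1, 35, Helix), (red, LA, 1, 35, Orion), (white, DC, 20, 37, Atlas), (white, DC, 20, 37, Beta), (white, DC, 20, 37, Vega), (white, LA, 24, 6, Helix), (white, LA, 24, 6, Vega)}
Natural join on city: {(blue, DEN, 18, 37, Atlas, Hal, 35), (blue, DEN, 18, 37, Beta, Hal, 35), (blue, DEN, 18, 37, Vega, Hal, 35), (green, NYC, 10, 35, Argo, Eve, 15), (green, NYC, 10, 35, Helix, Eve, 15), (green, NYC, 10, 35, Orion, Eve, 15), (grey, LA, 21, 6, Helix, Vic, 33), (grey, LA, 21, 6, Vega, Vic, 33), (red, DC, 21, 37, Atlas, Kim, 28), (red, DC, 21, 37, Atlas, Pat, 5), (red, DC, 21, 37, Atlas, Wes, 21), (red, DC, 21, 37, Beta, Kim, 28), (red, DC, 21, 37, Beta, Pat, 5), (red, DC, 21, 37, Beta, Wes, 21), (red, DC, 21, 37, Vega, Kim, 28), (red, DC, 21, 37, Vega, Pat, 5), (red, DC, 21, 37, Vega, Wes, 21), (red, LA, 1, 35, Argo, Vic, 33), (red, LA, 1, 35, Helix, Vic, 33), (red, LA, 1, 35, Orion, Vic, 33), (white, DC, 20, 37, Atlas, Kim, 28), (white, DC, 20, 37, Atlas, Pat, 5), (white, DC, 20, 37, Atlas, Wes, 21), (white, DC, 20, 37, Beta, Kim, 28), (white, DC, 20, 37, Beta, Pat, 5), (white, DC, 20, 37, Beta, Wes, 21), (white, DC, 20, 37, Vega, Kim, 28), (white, DC, 20, 37, Vega, Pat, 5), (white, DC, 20, 37, Vega, Wes, 21), (white, LA, 24, 6, Helix, Vic, 33), (white, LA, 24, 6, Vega, Vic, 33)}
Keep only column(s) cost, sname, pname, qty, sid: {(15, Eve, Argo, 35, 10), (15, Eve, Helix, 35, 10), (15, Eve, Orion, 35, 10), (21, Wes, Atlas, 37, 20), (21, Wes, Atlas, 37, 21), (21, Wes, Beta, 37, 20), (21, Wes, Beta, 37, 21), (21, Wes, Vega, 37, 20), (21, Wes, Vega, 37, 21), (28, Kim, Atlas, 37, 20), (28, Kim, Atlas, 37, 21), (28, Kim, Beta, 37, 20), (28, Kim, Beta, 37, 21), (28, Kim, Vega, 37, 20), (28, Kim, Vega, 37, 21), (33, Vic, Argo, 35, 1), (33, Vic, Helix, 35, 1), (33, Vic, Helix, 6, 21), (33, Vic, Helix, 6, 24), (33, Vic, Orion, 35, 1), (33, Vic, Vega, 6, 21), (33, Vic, Vega, 6, 24), (35, Hal, Atlas, 37, 18), (35, Hal, Beta, 37, 18), (35, Hal, Vega, 37, 18), (5, Pat, Atlas, 37, 20), (5, Pat, Atlas, 37, 21), (5, Pat, Beta, 37, 20), (5, Pat, Beta, 37, 21), (5, Pat, Vega, 37, 20), (5, Pat, Vega, 37, 21)}
σ[sname ≠ Eve]: keep tuples satisfying sname ≠ Eve → {(21, Wes, Atlas, 37, 20), (21, Wes, Atlas, 37, 21), (21, Wes, Beta, 37, 20), (21, Wes, Beta, 37, 21), (21, Wes, Vega, 37, 20), (21, Wes, Vega, 37, 21), (28, Kim, Atlas, 37, 20), (28, Kim, Atlas, 37, 21), (28, Kim, Beta, 37, 20), (28, Kim, Beta, 37, 21), (28, Kim, Vega, 37, 20), (28, Kim, Vega, 37, 21), (33, Vic, Argo, 35, 1), (33, Vic, Helix, 35, 1), (33, Vic, Helix, 6, 21), (33, Vic, Helix, 6, 24), (33, Vic, Orion, 35, 1), (33, Vic, Vega, 6, 21), (33, Vic, Vega, 6, 24), (35, Hal, Atlas, 37, 18), (35, Hal, Beta, 37, 18), (35, Hal, Vega, 37, 18), (5, Pat, Atlas, 37, 20), (5, Pat, Atlas, 37, 21), (5, Pat, Beta, 37, 20), (5, Pat, Beta, 37, 21), (5, Pat, Vega, 37, 20), (5, Pat, Vega, 37, 21)}
Keep only column(s) qty, sid, sname (18 duplicate(s) eliminated): {(35, 1, Vic), (37, 18, Hal), (37, 20, Kim), (37, 20, Pat), (37, 20, Wes), (37, 21, Kim), (37, 21, Pat), (37, 21, Wes), (6, 21, Vic), (6, 24, Vic)}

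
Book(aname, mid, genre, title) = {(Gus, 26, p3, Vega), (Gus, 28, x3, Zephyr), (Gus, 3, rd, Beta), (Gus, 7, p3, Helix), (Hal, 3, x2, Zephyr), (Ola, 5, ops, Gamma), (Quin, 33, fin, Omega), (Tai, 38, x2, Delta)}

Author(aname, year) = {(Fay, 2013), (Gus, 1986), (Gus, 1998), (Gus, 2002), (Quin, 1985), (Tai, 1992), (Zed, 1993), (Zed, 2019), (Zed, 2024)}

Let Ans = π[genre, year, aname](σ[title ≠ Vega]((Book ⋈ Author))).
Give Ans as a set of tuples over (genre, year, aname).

{(fin, 1985, Quin), (p3, 1986, Gus), (p3, 1998, Gus), (p3, 2002, Gus), (rd, 1986, Gus), (rd, 1998, Gus), (rd, 2002, Gus), (x2, 1992, Tai), (x3, 1986, Gus), (x3, 1998, Gus), (x3, 2002, Gus)}

Natural join on aname: {(Gus, 26, p3, Vega, 1986), (Gus, 26, p3, Vega, 1998), (Gus, 26, p3, Vega, 2002), (Gus, 28, x3, Zephyr, 1986), (Gus, 28, x3, Zephyr, 1998), (Gus, 28, x3, Zephyr, 2002), (Gus, 3, rd, Beta, 1986), (Gus, 3, rd, Beta, 1998), (Gus, 3, rd, Beta, 2002), (Gus, 7, p3, Helix, 1986), (Gus, 7, p3, Helix, 1998), (Gus, 7, p3, Helix, 2002), (Quin, 33, fin, Omega, 1985), (Tai, 38, x2, Delta, 1992)}
Apply σ_{title ≠ Vega}; surviving tuples: {(Gus, 28, x3, Zephyr, 1986), (Gus, 28, x3, Zephyr, 1998), (Gus, 28, x3, Zephyr, 2002), (Gus, 3, rd, Beta, 1986), (Gus, 3, rd, Beta, 1998), (Gus, 3, rd, Beta, 2002), (Gus, 7, p3, Helix, 1986), (Gus, 7, p3, Helix, 1998), (Gus, 7, p3, Helix, 2002), (Quin, 33, fin, Omega, 1985), (Tai, 38, x2, Delta, 1992)}
π[genre, year, aname]: project onto (genre, year, aname) → {(fin, 1985, Quin), (p3, 1986, Gus), (p3, 1998, Gus), (p3, 2002, Gus), (rd, 1986, Gus), (rd, 1998, Gus), (rd, 2002, Gus), (x2, 1992, Tai), (x3, 1986, Gus), (x3, 1998, Gus), (x3, 2002, Gus)}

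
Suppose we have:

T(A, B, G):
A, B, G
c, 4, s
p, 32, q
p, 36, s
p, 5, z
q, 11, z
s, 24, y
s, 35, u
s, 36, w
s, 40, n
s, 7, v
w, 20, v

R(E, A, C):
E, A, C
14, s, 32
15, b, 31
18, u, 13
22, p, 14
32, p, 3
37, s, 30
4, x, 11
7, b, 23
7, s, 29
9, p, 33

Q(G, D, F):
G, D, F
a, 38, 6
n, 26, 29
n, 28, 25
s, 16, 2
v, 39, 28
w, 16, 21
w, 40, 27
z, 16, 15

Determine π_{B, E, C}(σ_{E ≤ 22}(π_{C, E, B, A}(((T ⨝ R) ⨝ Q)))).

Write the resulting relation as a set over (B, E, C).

{(36, 14, 32), (36, 22, 14), (36, 7, 29), (36, 9, 33), (40, 14, 32), (40, 7, 29), (5, 22, 14), (5, 9, 33), (7, 14, 32), (7, 7, 29)}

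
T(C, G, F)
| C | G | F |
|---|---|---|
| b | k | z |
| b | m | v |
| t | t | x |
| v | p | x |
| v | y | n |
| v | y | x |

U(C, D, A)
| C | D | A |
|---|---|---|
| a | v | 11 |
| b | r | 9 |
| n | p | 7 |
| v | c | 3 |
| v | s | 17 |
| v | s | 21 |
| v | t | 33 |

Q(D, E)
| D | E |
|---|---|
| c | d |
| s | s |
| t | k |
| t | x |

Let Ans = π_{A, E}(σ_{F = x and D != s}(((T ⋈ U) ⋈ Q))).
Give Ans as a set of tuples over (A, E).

Joining T and U on C yields {(b, k, z, r, 9), (b, m, v, r, 9), (v, p, x, c, 3), (v, p, x, s, 17), (v, p, x, s, 21), (v, p, x, t, 33), (v, y, n, c, 3), (v, y, n, s, 17), (v, y, n, s, 21), (v, y, n, t, 33), (v, y, x, c, 3), (v, y, x, s, 17), (v, y, x, s, 21), (v, y, x, t, 33)}.
Joining (T ⋈ U) and Q on D yields {(v, p, x, c, 3, d), (v, p, x, s, 17, s), (v, p, x, s, 21, s), (v, p, x, t, 33, k), (v, p, x, t, 33, x), (v, y, n, c, 3, d), (v, y, n, s, 17, s), (v, y, n, s, 21, s), (v, y, n, t, 33, k), (v, y, n, t, 33, x), (v, y, x, c, 3, d), (v, y, x, s, 17, s), (v, y, x, s, 21, s), (v, y, x, t, 33, k), (v, y, x, t, 33, x)}.
Apply σ_{F = x and D != s}; surviving tuples: {(v, p, x, c, 3, d), (v, p, x, t, 33, k), (v, p, x, t, 33, x), (v, y, x, c, 3, d), (v, y, x, t, 33, k), (v, y, x, t, 33, x)}
π[A, E]: project onto (A, E) (3 duplicate(s) eliminated) → {(3, d), (33, k), (33, x)}

{(3, d), (33, k), (33, x)}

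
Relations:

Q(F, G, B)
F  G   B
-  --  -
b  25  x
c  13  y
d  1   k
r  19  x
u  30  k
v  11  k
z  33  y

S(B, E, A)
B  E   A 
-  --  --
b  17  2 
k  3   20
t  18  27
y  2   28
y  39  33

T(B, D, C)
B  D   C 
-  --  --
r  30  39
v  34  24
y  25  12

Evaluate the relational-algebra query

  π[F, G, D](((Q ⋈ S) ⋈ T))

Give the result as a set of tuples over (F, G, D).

{(c, 13, 25), (z, 33, 25)}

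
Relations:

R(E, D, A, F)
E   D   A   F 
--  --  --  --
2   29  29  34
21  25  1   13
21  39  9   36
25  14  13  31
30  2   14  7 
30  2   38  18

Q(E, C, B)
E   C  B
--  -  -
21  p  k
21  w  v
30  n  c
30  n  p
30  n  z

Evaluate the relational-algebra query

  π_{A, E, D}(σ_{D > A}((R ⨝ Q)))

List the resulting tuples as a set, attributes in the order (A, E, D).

R ⋈ Q (natural join on E): {(21, 25, 1, 13, p, k), (21, 25, 1, 13, w, v), (21, 39, 9, 36, p, k), (21, 39, 9, 36, w, v), (30, 2, 14, 7, n, c), (30, 2, 14, 7, n, p), (30, 2, 14, 7, n, z), (30, 2, 38, 18, n, c), (30, 2, 38, 18, n, p), (30, 2, 38, 18, n, z)}
Filtering on D > A leaves {(21, 25, 1, 13, p, k), (21, 25, 1, 13, w, v), (21, 39, 9, 36, p, k), (21, 39, 9, 36, w, v)}.
π[A, E, D]: project onto (A, E, D) (2 duplicate(s) eliminated) → {(1, 21, 25), (9, 21, 39)}

{(1, 21, 25), (9, 21, 39)}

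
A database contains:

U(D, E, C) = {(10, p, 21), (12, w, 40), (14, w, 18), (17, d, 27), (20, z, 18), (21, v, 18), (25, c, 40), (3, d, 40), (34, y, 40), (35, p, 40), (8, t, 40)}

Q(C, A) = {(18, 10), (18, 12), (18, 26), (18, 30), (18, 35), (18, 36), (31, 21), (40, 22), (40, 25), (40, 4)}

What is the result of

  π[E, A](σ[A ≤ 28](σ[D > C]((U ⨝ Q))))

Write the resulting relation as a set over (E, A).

Natural join on C: {(12, w, 40, 22), (12, w, 40, 25), (12, w, 40, 4), (14, w, 18, 10), (14, w, 18, 12), (14, w, 18, 26), (14, w, 18, 30), (14, w, 18, 35), (14, w, 18, 36), (20, z, 18, 10), (20, z, 18, 12), (20, z, 18, 26), (20, z, 18, 30), (20, z, 18, 35), (20, z, 18, 36), (21, v, 18, 10), (21, v, 18, 12), (21, v, 18, 26), (21, v, 18, 30), (21, v, 18, 35), (21, v, 18, 36), (25, c, 40, 22), (25, c, 40, 25), (25, c, 40, 4), (3, d, 40, 22), (3, d, 40, 25), (3, d, 40, 4), (34, y, 40, 22), (34, y, 40, 25), (34, y, 40, 4), (35, p, 40, 22), (35, p, 40, 25), (35, p, 40, 4), (8, t, 40, 22), (8, t, 40, 25), (8, t, 40, 4)}
σ[D > C]: keep tuples satisfying D > C → {(20, z, 18, 10), (20, z, 18, 12), (20, z, 18, 26), (20, z, 18, 30), (20, z, 18, 35), (20, z, 18, 36), (21, v, 18, 10), (21, v, 18, 12), (21, v, 18, 26), (21, v, 18, 30), (21, v, 18, 35), (21, v, 18, 36)}
σ[A ≤ 28]: keep tuples satisfying A ≤ 28 → {(20, z, 18, 10), (20, z, 18, 12), (20, z, 18, 26), (21, v, 18, 10), (21, v, 18, 12), (21, v, 18, 26)}
Projecting to E, A: {(v, 10), (v, 12), (v, 26), (z, 10), (z, 12), (z, 26)}

{(v, 10), (v, 12), (v, 26), (z, 10), (z, 12), (z, 26)}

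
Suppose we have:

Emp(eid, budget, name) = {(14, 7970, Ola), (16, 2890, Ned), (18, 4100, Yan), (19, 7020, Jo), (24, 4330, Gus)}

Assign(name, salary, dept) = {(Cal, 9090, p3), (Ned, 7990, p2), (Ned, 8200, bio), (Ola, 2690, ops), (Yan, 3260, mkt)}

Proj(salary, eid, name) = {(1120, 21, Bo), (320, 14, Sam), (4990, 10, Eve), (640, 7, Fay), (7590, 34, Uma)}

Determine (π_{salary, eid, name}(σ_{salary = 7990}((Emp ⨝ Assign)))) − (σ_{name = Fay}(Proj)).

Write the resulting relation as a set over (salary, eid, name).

Emp ⋈ Assign (natural join on name): {(14, 7970, Ola, 2690, ops), (16, 2890, Ned, 7990, p2), (16, 2890, Ned, 8200, bio), (18, 4100, Yan, 3260, mkt)}
Filtering on salary = 7990 leaves {(16, 2890, Ned, 7990, p2)}.
π[salary, eid, name]: project onto (salary, eid, name) → {(7990, 16, Ned)}
Filtering on name = Fay leaves {(640, 7, Fay)}.
Difference: {(7990, 16, Ned)} with {(640, 7, Fay)} → {(7990, 16, Ned)}

{(7990, 16, Ned)}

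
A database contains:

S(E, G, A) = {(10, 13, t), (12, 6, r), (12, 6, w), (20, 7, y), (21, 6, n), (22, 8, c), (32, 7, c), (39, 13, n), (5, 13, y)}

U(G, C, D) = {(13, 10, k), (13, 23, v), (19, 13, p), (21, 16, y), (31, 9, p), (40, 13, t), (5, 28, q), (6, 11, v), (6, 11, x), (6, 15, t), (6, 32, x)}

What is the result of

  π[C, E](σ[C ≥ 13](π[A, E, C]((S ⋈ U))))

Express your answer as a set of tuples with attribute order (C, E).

S ⋈ U (natural join on G): {(10, 13, t, 10, k), (10, 13, t, 23, v), (12, 6, r, 11, v), (12, 6, r, 11, x), (12, 6, r, 15, t), (12, 6, r, 32, x), (12, 6, w, 11, v), (12, 6, w, 11, x), (12, 6, w, 15, t), (12, 6, w, 32, x), (21, 6, n, 11, v), (21, 6, n, 11, x), (21, 6, n, 15, t), (21, 6, n, 32, x), (39, 13, n, 10, k), (39, 13, n, 23, v), (5, 13, y, 10, k), (5, 13, y, 23, v)}
Keep only column(s) A, E, C (3 duplicate(s) eliminated): {(n, 21, 11), (n, 21, 15), (n, 21, 32), (n, 39, 10), (n, 39, 23), (r, 12, 11), (r, 12, 15), (r, 12, 32), (t, 10, 10), (t, 10, 23), (w, 12, 11), (w, 12, 15), (w, 12, 32), (y, 5, 10), (y, 5, 23)}
Apply σ_{C ≥ 13}; surviving tuples: {(n, 21, 15), (n, 21, 32), (n, 39, 23), (r, 12, 15), (r, 12, 32), (t, 10, 23), (w, 12, 15), (w, 12, 32), (y, 5, 23)}
Keep only column(s) C, E (2 duplicate(s) eliminated): {(15, 12), (15, 21), (23, 10), (23, 39), (23, 5), (32, 12), (32, 21)}

{(15, 12), (15, 21), (23, 10), (23, 39), (23, 5), (32, 12), (32, 21)}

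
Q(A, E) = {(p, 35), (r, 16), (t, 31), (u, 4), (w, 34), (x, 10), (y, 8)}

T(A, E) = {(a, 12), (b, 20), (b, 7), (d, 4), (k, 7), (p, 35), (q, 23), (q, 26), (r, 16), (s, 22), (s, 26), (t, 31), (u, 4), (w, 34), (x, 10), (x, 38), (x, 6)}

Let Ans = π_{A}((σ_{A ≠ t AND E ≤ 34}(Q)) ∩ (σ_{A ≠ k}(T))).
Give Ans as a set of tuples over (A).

{r, u, w, x}

Selection A ≠ t AND E ≤ 34: {(r, 16), (u, 4), (w, 34), (x, 10), (y, 8)}
Selection A ≠ k: {(a, 12), (b, 20), (b, 7), (d, 4), (p, 35), (q, 23), (q, 26), (r, 16), (s, 22), (s, 26), (t, 31), (u, 4), (w, 34), (x, 10), (x, 38), (x, 6)}
Taking the intersection: {(r, 16), (u, 4), (w, 34), (x, 10)}
π_{A} gives {r, u, w, x}.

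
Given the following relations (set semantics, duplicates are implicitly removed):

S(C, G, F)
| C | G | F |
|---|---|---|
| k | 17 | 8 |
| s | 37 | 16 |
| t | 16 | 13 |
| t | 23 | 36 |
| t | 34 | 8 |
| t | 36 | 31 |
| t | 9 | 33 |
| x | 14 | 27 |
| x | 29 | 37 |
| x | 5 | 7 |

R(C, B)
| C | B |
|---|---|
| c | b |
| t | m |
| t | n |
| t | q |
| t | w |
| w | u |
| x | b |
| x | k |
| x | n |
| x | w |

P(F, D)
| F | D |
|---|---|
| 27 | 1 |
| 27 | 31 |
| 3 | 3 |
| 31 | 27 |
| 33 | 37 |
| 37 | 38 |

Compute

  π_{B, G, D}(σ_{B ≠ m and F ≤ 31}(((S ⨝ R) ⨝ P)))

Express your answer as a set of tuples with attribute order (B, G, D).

{(b, 14, 1), (b, 14, 31), (k, 14, 1), (k, 14, 31), (n, 14, 1), (n, 14, 31), (n, 36, 27), (q, 36, 27), (w, 14, 1), (w, 14, 31), (w, 36, 27)}

Joining S and R on C yields {(t, 16, 13, m), (t, 16, 13, n), (t, 16, 13, q), (t, 16, 13, w), (t, 23, 36, m), (t, 23, 36, n), (t, 23, 36, q), (t, 23, 36, w), (t, 34, 8, m), (t, 34, 8, n), (t, 34, 8, q), (t, 34, 8, w), (t, 36, 31, m), (t, 36, 31, n), (t, 36, 31, q), (t, 36, 31, w), (t, 9, 33, m), (t, 9, 33, n), (t, 9, 33, q), (t, 9, 33, w), (x, 14, 27, b), (x, 14, 27, k), (x, 14, 27, n), (x, 14, 27, w), (x, 29, 37, b), (x, 29, 37, k), (x, 29, 37, n), (x, 29, 37, w), (x, 5, 7, b), (x, 5, 7, k), (x, 5, 7, n), (x, 5, 7, w)}.
Joining (S ⨝ R) and P on F yields {(t, 36, 31, m, 27), (t, 36, 31, n, 27), (t, 36, 31, q, 27), (t, 36, 31, w, 27), (t, 9, 33, m, 37), (t, 9, 33, n, 37), (t, 9, 33, q, 37), (t, 9, 33, w, 37), (x, 14, 27, b, 1), (x, 14, 27, b, 31), (x, 14, 27, k, 1), (x, 14, 27, k, 31), (x, 14, 27, n, 1), (x, 14, 27, n, 31), (x, 14, 27, w, 1), (x, 14, 27, w, 31), (x, 29, 37, b, 38), (x, 29, 37, k, 38), (x, 29, 37, n, 38), (x, 29, 37, w, 38)}.
σ[B ≠ m and F ≤ 31]: keep tuples satisfying B ≠ m and F ≤ 31 → {(t, 36, 31, n, 27), (t, 36, 31, q, 27), (t, 36, 31, w, 27), (x, 14, 27, b, 1), (x, 14, 27, b, 31), (x, 14, 27, k, 1), (x, 14, 27, k, 31), (x, 14, 27, n, 1), (x, 14, 27, n, 31), (x, 14, 27, w, 1), (x, 14, 27, w, 31)}
Projecting to B, G, D: {(b, 14, 1), (b, 14, 31), (k, 14, 1), (k, 14, 31), (n, 14, 1), (n, 14, 31), (n, 36, 27), (q, 36, 27), (w, 14, 1), (w, 14, 31), (w, 36, 27)}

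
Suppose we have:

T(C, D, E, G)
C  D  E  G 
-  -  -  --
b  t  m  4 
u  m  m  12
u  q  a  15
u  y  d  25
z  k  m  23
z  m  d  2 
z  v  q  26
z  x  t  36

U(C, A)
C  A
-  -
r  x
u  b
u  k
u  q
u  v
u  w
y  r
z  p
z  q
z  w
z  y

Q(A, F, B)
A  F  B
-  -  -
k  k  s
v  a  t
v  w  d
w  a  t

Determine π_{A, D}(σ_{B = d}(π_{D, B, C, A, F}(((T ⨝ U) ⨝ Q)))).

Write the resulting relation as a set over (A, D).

{(v, m), (v, q), (v, y)}

Joining T and U on C yields {(u, m, m, 12, b), (u, m, m, 12, k), (u, m, m, 12, q), (u, m, m, 12, v), (u, m, m, 12, w), (u, q, a, 15, b), (u, q, a, 15, k), (u, q, a, 15, q), (u, q, a, 15, v), (u, q, a, 15, w), (u, y, d, 25, b), (u, y, d, 25, k), (u, y, d, 25, q), (u, y, d, 25, v), (u, y, d, 25, w), (z, k, m, 23, p), (z, k, m, 23, q), (z, k, m, 23, w), (z, k, m, 23, y), (z, m, d, 2, p), (z, m, d, 2, q), (z, m, d, 2, w), (z, m, d, 2, y), (z, v, q, 26, p), (z, v, q, 26, q), (z, v, q, 26, w), (z, v, q, 26, y), (z, x, t, 36, p), (z, x, t, 36, q), (z, x, t, 36, w), (z, x, t, 36, y)}.
Joining (T ⨝ U) and Q on A yields {(u, m, m, 12, k, k, s), (u, m, m, 12, v, a, t), (u, m, m, 12, v, w, d), (u, m, m, 12, w, a, t), (u, q, a, 15, k, k, s), (u, q, a, 15, v, a, t), (u, q, a, 15, v, w, d), (u, q, a, 15, w, a, t), (u, y, d, 25, k, k, s), (u, y, d, 25, v, a, t), (u, y, d, 25, v, w, d), (u, y, d, 25, w, a, t), (z, k, m, 23, w, a, t), (z, m, d, 2, w, a, t), (z, v, q, 26, w, a, t), (z, x, t, 36, w, a, t)}.
π[D, B, C, A, F]: project onto (D, B, C, A, F) → {(k, t, z, w, a), (m, d, u, v, w), (m, s, u, k, k), (m, t, u, v, a), (m, t, u, w, a), (m, t, z, w, a), (q, d, u, v, w), (q, s, u, k, k), (q, t, u, v, a), (q, t, u, w, a), (v, t, z, w, a), (x, t, z, w, a), (y, d, u, v, w), (y, s, u, k, k), (y, t, u, v, a), (y, t, u, w, a)}
Selection B = d: {(m, d, u, v, w), (q, d, u, v, w), (y, d, u, v, w)}
π[A, D]: project onto (A, D) → {(v, m), (v, q), (v, y)}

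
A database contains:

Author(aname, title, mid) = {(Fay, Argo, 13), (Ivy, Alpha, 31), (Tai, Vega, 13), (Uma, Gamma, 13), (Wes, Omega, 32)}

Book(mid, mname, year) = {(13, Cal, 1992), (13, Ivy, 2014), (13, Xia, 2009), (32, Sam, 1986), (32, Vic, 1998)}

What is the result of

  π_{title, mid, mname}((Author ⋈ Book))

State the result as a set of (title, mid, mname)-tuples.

{(Argo, 13, Cal), (Argo, 13, Ivy), (Argo, 13, Xia), (Gamma, 13, Cal), (Gamma, 13, Ivy), (Gamma, 13, Xia), (Omega, 32, Sam), (Omega, 32, Vic), (Vega, 13, Cal), (Vega, 13, Ivy), (Vega, 13, Xia)}

Natural join on mid: {(Fay, Argo, 13, Cal, 1992), (Fay, Argo, 13, Ivy, 2014), (Fay, Argo, 13, Xia, 2009), (Tai, Vega, 13, Cal, 1992), (Tai, Vega, 13, Ivy, 2014), (Tai, Vega, 13, Xia, 2009), (Uma, Gamma, 13, Cal, 1992), (Uma, Gamma, 13, Ivy, 2014), (Uma, Gamma, 13, Xia, 2009), (Wes, Omega, 32, Sam, 1986), (Wes, Omega, 32, Vic, 1998)}
π_{title, mid, mname} gives {(Argo, 13, Cal), (Argo, 13, Ivy), (Argo, 13, Xia), (Gamma, 13, Cal), (Gamma, 13, Ivy), (Gamma, 13, Xia), (Omega, 32, Sam), (Omega, 32, Vic), (Vega, 13, Cal), (Vega, 13, Ivy), (Vega, 13, Xia)}.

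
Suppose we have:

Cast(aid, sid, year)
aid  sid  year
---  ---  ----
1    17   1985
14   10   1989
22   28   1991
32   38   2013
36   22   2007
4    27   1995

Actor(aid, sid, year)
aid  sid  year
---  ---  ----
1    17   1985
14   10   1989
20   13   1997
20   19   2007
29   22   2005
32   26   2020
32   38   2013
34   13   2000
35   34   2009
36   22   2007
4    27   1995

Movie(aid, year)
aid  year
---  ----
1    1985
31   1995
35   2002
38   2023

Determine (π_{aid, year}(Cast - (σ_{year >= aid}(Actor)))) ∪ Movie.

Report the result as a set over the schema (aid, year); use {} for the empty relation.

σ[year >= aid]: keep tuples satisfying year >= aid → {(1, 17, 1985), (14, 10, 1989), (20, 13, 1997), (20, 19, 2007), (29, 22, 2005), (32, 26, 2020), (32, 38, 2013), (34, 13, 2000), (35, 34, 2009), (36, 22, 2007), (4, 27, 1995)}
Taking the difference: {(22, 28, 1991)}
Keep only column(s) aid, year: {(22, 1991)}
Taking the union: {(1, 1985), (22, 1991), (31, 1995), (35, 2002), (38, 2023)}

{(1, 1985), (22, 1991), (31, 1995), (35, 2002), (38, 2023)}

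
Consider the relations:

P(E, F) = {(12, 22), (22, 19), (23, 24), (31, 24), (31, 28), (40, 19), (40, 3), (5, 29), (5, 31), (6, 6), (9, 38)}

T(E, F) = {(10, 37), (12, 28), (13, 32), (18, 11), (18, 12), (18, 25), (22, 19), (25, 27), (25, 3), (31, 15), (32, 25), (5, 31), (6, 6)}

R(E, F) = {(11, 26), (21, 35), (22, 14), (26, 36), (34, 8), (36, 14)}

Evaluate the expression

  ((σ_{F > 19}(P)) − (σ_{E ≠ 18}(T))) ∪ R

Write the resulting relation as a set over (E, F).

{(11, 26), (12, 22), (21, 35), (22, 14), (23, 24), (26, 36), (31, 24), (31, 28), (34, 8), (36, 14), (5, 29), (9, 38)}

σ[F > 19]: keep tuples satisfying F > 19 → {(12, 22), (23, 24), (31, 24), (31, 28), (5, 29), (5, 31), (9, 38)}
σ[E ≠ 18]: keep tuples satisfying E ≠ 18 → {(10, 37), (12, 28), (13, 32), (22, 19), (25, 27), (25, 3), (31, 15), (32, 25), (5, 31), (6, 6)}
Difference: {(12, 22), (23, 24), (31, 24), (31, 28), (5, 29), (5, 31), (9, 38)} with {(10, 37), (12, 28), (13, 32), (22, 19), (25, 27), (25, 3), (31, 15), (32, 25), (5, 31), (6, 6)} → {(12, 22), (23, 24), (31, 24), (31, 28), (5, 29), (9, 38)}
Union: {(12, 22), (23, 24), (31, 24), (31, 28), (5, 29), (9, 38)} with {(11, 26), (21, 35), (22, 14), (26, 36), (34, 8), (36, 14)} → {(11, 26), (12, 22), (21, 35), (22, 14), (23, 24), (26, 36), (31, 24), (31, 28), (34, 8), (36, 14), (5, 29), (9, 38)}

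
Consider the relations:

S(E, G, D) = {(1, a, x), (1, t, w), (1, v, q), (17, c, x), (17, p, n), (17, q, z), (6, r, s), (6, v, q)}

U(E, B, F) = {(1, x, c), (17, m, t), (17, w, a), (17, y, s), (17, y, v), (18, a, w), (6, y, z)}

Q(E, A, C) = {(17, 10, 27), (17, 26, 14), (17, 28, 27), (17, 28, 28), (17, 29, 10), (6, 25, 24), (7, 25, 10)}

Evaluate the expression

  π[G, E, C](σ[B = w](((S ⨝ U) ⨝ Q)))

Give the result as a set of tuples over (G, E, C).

{(c, 17, 10), (c, 17, 14), (c, 17, 27), (c, 17, 28), (p, 17, 10), (p, 17, 14), (p, 17, 27), (p, 17, 28), (q, 17, 10), (q, 17, 14), (q, 17, 27), (q, 17, 28)}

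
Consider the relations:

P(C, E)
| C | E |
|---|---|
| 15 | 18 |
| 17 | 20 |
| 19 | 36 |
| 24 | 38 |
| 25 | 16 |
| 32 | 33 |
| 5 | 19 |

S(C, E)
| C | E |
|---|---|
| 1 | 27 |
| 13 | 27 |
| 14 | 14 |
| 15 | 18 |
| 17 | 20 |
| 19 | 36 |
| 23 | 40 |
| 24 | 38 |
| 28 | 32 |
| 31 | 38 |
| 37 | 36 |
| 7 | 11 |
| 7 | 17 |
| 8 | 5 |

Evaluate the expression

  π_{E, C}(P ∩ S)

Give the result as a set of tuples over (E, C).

{(18, 15), (20, 17), (36, 19), (38, 24)}

Intersection: {(15, 18), (17, 20), (19, 36), (24, 38), (25, 16), (32, 33), (5, 19)} with {(1, 27), (13, 27), (14, 14), (15, 18), (17, 20), (19, 36), (23, 40), (24, 38), (28, 32), (31, 38), (37, 36), (7, 11), (7, 17), (8, 5)} → {(15, 18), (17, 20), (19, 36), (24, 38)}
Keep only column(s) E, C: {(18, 15), (20, 17), (36, 19), (38, 24)}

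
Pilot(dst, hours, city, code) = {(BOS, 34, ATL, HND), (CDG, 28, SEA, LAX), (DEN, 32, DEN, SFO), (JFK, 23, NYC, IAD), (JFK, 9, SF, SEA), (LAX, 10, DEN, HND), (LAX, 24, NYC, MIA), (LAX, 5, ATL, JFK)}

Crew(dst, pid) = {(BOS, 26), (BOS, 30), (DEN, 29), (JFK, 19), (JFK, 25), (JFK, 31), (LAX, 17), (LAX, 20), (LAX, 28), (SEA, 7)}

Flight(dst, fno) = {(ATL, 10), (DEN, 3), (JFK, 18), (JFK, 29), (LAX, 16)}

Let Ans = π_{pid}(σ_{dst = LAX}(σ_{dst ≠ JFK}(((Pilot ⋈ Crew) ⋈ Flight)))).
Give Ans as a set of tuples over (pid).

{17, 20, 28}

Natural join on dst: {(BOS, 34, ATL, HND, 26), (BOS, 34, ATL, HND, 30), (DEN, 32, DEN, SFO, 29), (JFK, 23, NYC, IAD, 19), (JFK, 23, NYC, IAD, 25), (JFK, 23, NYC, IAD, 31), (JFK, 9, SF, SEA, 19), (JFK, 9, SF, SEA, 25), (JFK, 9, SF, SEA, 31), (LAX, 10, DEN, HND, 17), (LAX, 10, DEN, HND, 20), (LAX, 10, DEN, HND, 28), (LAX, 24, NYC, MIA, 17), (LAX, 24, NYC, MIA, 20), (LAX, 24, NYC, MIA, 28), (LAX, 5, ATL, JFK, 17), (LAX, 5, ATL, JFK, 20), (LAX, 5, ATL, JFK, 28)}
Natural join on dst: {(DEN, 32, DEN, SFO, 29, 3), (JFK, 23, NYC, IAD, 19, 18), (JFK, 23, NYC, IAD, 19, 29), (JFK, 23, NYC, IAD, 25, 18), (JFK, 23, NYC, IAD, 25, 29), (JFK, 23, NYC, IAD, 31, 18), (JFK, 23, NYC, IAD, 31, 29), (JFK, 9, SF, SEA, 19, 18), (JFK, 9, SF, SEA, 19, 29), (JFK, 9, SF, SEA, 25, 18), (JFK, 9, SF, SEA, 25, 29), (JFK, 9, SF, SEA, 31, 18), (JFK, 9, SF, SEA, 31, 29), (LAX, 10, DEN, HND, 17, 16), (LAX, 10, DEN, HND, 20, 16), (LAX, 10, DEN, HND, 28, 16), (LAX, 24, NYC, MIA, 17, 16), (LAX, 24, NYC, MIA, 20, 16), (LAX, 24, NYC, MIA, 28, 16), (LAX, 5, ATL, JFK, 17, 16), (LAX, 5, ATL, JFK, 20, 16), (LAX, 5, ATL, JFK, 28, 16)}
σ[dst ≠ JFK]: keep tuples satisfying dst ≠ JFK → {(DEN, 32, DEN, SFO, 29, 3), (LAX, 10, DEN, HND, 17, 16), (LAX, 10, DEN, HND, 20, 16), (LAX, 10, DEN, HND, 28, 16), (LAX, 24, NYC, MIA, 17, 16), (LAX, 24, NYC, MIA, 20, 16), (LAX, 24, NYC, MIA, 28, 16), (LAX, 5, ATL, JFK, 17, 16), (LAX, 5, ATL, JFK, 20, 16), (LAX, 5, ATL, JFK, 28, 16)}
σ[dst = LAX]: keep tuples satisfying dst = LAX → {(LAX, 10, DEN, HND, 17, 16), (LAX, 10, DEN, HND, 20, 16), (LAX, 10, DEN, HND, 28, 16), (LAX, 24, NYC, MIA, 17, 16), (LAX, 24, NYC, MIA, 20, 16), (LAX, 24, NYC, MIA, 28, 16), (LAX, 5, ATL, JFK, 17, 16), (LAX, 5, ATL, JFK, 20, 16), (LAX, 5, ATL, JFK, 28, 16)}
π[pid]: project onto (pid) (6 duplicate(s) eliminated) → {17, 20, 28}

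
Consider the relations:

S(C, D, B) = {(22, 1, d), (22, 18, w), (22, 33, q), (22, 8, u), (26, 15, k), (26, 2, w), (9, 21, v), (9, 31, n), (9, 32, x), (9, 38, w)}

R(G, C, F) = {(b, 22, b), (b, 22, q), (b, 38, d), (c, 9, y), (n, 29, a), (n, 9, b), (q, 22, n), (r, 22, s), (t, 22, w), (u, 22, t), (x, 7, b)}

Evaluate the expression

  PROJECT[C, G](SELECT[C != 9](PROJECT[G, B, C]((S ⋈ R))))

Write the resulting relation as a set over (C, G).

{(22, b), (22, q), (22, r), (22, t), (22, u)}

Natural join on C: {(22, 1, d, b, b), (22, 1, d, b, q), (22, 1, d, q, n), (22, 1, d, r, s), (22, 1, d, t, w), (22, 1, d, u, t), (22, 18, w, b, b), (22, 18, w, b, q), (22, 18, w, q, n), (22, 18, w, r, s), (22, 18, w, t, w), (22, 18, w, u, t), (22, 33, q, b, b), (22, 33, q, b, q), (22, 33, q, q, n), (22, 33, q, r, s), (22, 33, q, t, w), (22, 33, q, u, t), (22, 8, u, b, b), (22, 8, u, b, q), (22, 8, u, q, n), (22, 8, u, r, s), (22, 8, u, t, w), (22, 8, u, u, t), (9, 21, v, c, y), (9, 21, v, n, b), (9, 31, n, c, y), (9, 31, n, n, b), (9, 32, x, c, y), (9, 32, x, n, b), (9, 38, w, c, y), (9, 38, w, n, b)}
Keep only column(s) G, B, C (4 duplicate(s) eliminated): {(b, d, 22), (b, q, 22), (b, u, 22), (b, w, 22), (c, n, 9), (c, v, 9), (c, w, 9), (c, x, 9), (n, n, 9), (n, v, 9), (n, w, 9), (n, x, 9), (q, d, 22), (q, q, 22), (q, u, 22), (q, w, 22), (r, d, 22), (r, q, 22), (r, u, 22), (r, w, 22), (t, d, 22), (t, q, 22), (t, u, 22), (t, w, 22), (u, d, 22), (u, q, 22), (u, u, 22), (u, w, 22)}
Apply σ_{C != 9}; surviving tuples: {(b, d, 22), (b, q, 22), (b, u, 22), (b, w, 22), (q, d, 22), (q, q, 22), (q, u, 22), (q, w, 22), (r, d, 22), (r, q, 22), (r, u, 22), (r, w, 22), (t, d, 22), (t, q, 22), (t, u, 22), (t, w, 22), (u, d, 22), (u, q, 22), (u, u, 22), (u, w, 22)}
Keep only column(s) C, G (15 duplicate(s) eliminated): {(22, b), (22, q), (22, r), (22, t), (22, u)}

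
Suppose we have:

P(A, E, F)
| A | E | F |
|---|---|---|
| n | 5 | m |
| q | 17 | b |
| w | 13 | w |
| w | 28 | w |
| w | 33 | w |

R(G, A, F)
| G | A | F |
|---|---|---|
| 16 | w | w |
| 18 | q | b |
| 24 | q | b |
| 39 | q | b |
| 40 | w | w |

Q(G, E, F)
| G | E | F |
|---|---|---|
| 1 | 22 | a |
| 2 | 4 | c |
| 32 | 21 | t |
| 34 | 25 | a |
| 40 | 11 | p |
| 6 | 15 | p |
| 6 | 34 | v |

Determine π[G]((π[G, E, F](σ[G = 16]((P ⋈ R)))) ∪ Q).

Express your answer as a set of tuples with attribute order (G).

P ⋈ R (natural join on A, F): {(q, 17, b, 18), (q, 17, b, 24), (q, 17, b, 39), (w, 13, w, 16), (w, 13, w, 40), (w, 28, w, 16), (w, 28, w, 40), (w, 33, w, 16), (w, 33, w, 40)}
σ[G = 16]: keep tuples satisfying G = 16 → {(w, 13, w, 16), (w, 28, w, 16), (w, 33, w, 16)}
π_{G, E, F} gives {(16, 13, w), (16, 28, w), (16, 33, w)}.
Taking the union: {(1, 22, a), (16, 13, w), (16, 28, w), (16, 33, w), (2, 4, c), (32, 21, t), (34, 25, a), (40, 11, p), (6, 15, p), (6, 34, v)}
π_{G} gives {1, 16, 2, 32, 34, 40, 6} (3 duplicate(s) eliminated).

{1, 16, 2, 32, 34, 40, 6}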